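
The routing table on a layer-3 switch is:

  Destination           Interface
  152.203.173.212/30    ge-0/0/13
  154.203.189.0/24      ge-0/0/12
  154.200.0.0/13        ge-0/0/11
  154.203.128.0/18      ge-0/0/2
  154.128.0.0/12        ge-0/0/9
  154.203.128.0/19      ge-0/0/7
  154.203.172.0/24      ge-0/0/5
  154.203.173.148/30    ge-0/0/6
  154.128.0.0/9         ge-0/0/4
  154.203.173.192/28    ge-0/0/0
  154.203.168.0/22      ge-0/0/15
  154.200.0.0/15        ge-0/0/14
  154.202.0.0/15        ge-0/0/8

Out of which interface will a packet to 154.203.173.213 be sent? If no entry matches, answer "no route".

Routes whose prefix contains 154.203.173.213:
  154.128.0.0/9 (154.128.0.0 - 154.255.255.255) -> ge-0/0/4
  154.200.0.0/13 (154.200.0.0 - 154.207.255.255) -> ge-0/0/11
  154.202.0.0/15 (154.202.0.0 - 154.203.255.255) -> ge-0/0/8
  154.203.128.0/18 (154.203.128.0 - 154.203.191.255) -> ge-0/0/2
More-specific entries that do NOT match:
  152.203.173.212/30 (152.203.173.212 - 152.203.173.215) does not contain 154.203.173.213
  154.203.173.148/30 (154.203.173.148 - 154.203.173.151) does not contain 154.203.173.213
  154.203.173.192/28 (154.203.173.192 - 154.203.173.207) does not contain 154.203.173.213
  154.203.189.0/24 (154.203.189.0 - 154.203.189.255) does not contain 154.203.173.213
  154.203.172.0/24 (154.203.172.0 - 154.203.172.255) does not contain 154.203.173.213
  154.203.168.0/22 (154.203.168.0 - 154.203.171.255) does not contain 154.203.173.213
  154.203.128.0/19 (154.203.128.0 - 154.203.159.255) does not contain 154.203.173.213
Longest matching prefix is /18 -> interface ge-0/0/2.

ge-0/0/2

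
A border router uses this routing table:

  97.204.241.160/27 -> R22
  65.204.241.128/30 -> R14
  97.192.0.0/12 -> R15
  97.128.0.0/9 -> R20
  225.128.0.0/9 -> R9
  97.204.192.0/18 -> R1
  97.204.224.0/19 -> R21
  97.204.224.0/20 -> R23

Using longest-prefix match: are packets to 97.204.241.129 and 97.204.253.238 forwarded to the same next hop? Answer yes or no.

yes

97.204.241.129: longest match 97.204.224.0/19 -> R21
97.204.253.238: longest match 97.204.224.0/19 -> R21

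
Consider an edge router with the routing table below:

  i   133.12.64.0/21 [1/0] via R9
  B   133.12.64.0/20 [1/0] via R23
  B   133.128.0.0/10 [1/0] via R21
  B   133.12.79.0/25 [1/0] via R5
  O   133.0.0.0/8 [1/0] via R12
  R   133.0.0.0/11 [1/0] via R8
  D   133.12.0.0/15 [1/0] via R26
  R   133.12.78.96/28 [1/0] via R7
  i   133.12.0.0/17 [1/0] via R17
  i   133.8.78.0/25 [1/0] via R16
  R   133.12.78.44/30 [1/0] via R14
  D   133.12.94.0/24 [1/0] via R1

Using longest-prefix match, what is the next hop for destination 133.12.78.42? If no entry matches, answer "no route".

R23

Routes whose prefix contains 133.12.78.42:
  133.0.0.0/8 (133.0.0.0 - 133.255.255.255) -> R12
  133.0.0.0/11 (133.0.0.0 - 133.31.255.255) -> R8
  133.12.0.0/15 (133.12.0.0 - 133.13.255.255) -> R26
  133.12.0.0/17 (133.12.0.0 - 133.12.127.255) -> R17
  133.12.64.0/20 (133.12.64.0 - 133.12.79.255) -> R23
More-specific entries that do NOT match:
  133.12.78.44/30 (133.12.78.44 - 133.12.78.47) does not contain 133.12.78.42
  133.12.78.96/28 (133.12.78.96 - 133.12.78.111) does not contain 133.12.78.42
  133.12.79.0/25 (133.12.79.0 - 133.12.79.127) does not contain 133.12.78.42
  133.8.78.0/25 (133.8.78.0 - 133.8.78.127) does not contain 133.12.78.42
  133.12.94.0/24 (133.12.94.0 - 133.12.94.255) does not contain 133.12.78.42
  133.12.64.0/21 (133.12.64.0 - 133.12.71.255) does not contain 133.12.78.42
Longest matching prefix is /20 -> next hop R23.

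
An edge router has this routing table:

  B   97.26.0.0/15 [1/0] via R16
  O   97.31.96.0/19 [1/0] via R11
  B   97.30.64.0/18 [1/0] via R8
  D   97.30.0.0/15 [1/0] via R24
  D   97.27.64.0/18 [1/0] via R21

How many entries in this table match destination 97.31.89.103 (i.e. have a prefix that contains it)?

1

Prefixes containing 97.31.89.103:
  97.30.0.0/15 (97.30.0.0 - 97.31.255.255)
Total matching entries: 1.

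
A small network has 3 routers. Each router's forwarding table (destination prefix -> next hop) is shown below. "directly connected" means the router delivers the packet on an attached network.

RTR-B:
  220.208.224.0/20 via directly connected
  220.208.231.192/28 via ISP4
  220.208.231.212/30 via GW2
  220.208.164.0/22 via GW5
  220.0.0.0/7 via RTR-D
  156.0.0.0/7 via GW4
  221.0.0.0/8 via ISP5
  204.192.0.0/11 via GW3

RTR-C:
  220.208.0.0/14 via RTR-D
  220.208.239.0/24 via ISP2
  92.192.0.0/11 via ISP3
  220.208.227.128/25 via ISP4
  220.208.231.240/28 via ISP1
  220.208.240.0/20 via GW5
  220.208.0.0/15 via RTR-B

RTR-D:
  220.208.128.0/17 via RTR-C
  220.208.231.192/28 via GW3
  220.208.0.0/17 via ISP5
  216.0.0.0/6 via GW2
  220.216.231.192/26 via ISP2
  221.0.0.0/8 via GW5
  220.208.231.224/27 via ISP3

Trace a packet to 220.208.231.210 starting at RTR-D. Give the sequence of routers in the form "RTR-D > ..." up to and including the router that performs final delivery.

RTR-D > RTR-C > RTR-B

At RTR-D: longest match for 220.208.231.210 is 220.208.128.0/17 -> RTR-C
At RTR-C: longest match for 220.208.231.210 is 220.208.0.0/15 -> RTR-B
At RTR-B: longest match for 220.208.231.210 is 220.208.224.0/20 -> directly connected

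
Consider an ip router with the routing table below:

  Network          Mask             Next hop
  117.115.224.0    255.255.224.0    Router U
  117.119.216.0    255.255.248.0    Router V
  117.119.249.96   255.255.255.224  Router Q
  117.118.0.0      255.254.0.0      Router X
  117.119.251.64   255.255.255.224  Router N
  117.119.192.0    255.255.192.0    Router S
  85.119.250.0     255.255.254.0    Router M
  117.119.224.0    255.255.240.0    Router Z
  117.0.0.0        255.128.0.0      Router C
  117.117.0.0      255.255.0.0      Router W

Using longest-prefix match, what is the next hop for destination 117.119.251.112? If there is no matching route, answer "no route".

Router S

Routes whose prefix contains 117.119.251.112:
  117.0.0.0/9 (117.0.0.0 - 117.127.255.255) -> Router C
  117.118.0.0/15 (117.118.0.0 - 117.119.255.255) -> Router X
  117.119.192.0/18 (117.119.192.0 - 117.119.255.255) -> Router S
More-specific entries that do NOT match:
  117.119.249.96/27 (117.119.249.96 - 117.119.249.127) does not contain 117.119.251.112
  117.119.251.64/27 (117.119.251.64 - 117.119.251.95) does not contain 117.119.251.112
  85.119.250.0/23 (85.119.250.0 - 85.119.251.255) does not contain 117.119.251.112
  117.119.216.0/21 (117.119.216.0 - 117.119.223.255) does not contain 117.119.251.112
  117.119.224.0/20 (117.119.224.0 - 117.119.239.255) does not contain 117.119.251.112
  117.115.224.0/19 (117.115.224.0 - 117.115.255.255) does not contain 117.119.251.112
Longest matching prefix is /18 -> next hop Router S.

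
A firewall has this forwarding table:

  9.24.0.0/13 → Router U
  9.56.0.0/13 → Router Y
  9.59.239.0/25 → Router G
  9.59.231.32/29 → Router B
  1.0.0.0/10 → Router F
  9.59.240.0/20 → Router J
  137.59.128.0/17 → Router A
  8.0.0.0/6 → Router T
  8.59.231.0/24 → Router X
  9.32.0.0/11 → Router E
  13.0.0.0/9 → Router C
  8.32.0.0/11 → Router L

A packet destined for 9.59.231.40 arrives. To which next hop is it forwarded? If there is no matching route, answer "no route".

Router Y

Routes whose prefix contains 9.59.231.40:
  8.0.0.0/6 (8.0.0.0 - 11.255.255.255) -> Router T
  9.32.0.0/11 (9.32.0.0 - 9.63.255.255) -> Router E
  9.56.0.0/13 (9.56.0.0 - 9.63.255.255) -> Router Y
More-specific entries that do NOT match:
  9.59.231.32/29 (9.59.231.32 - 9.59.231.39) does not contain 9.59.231.40
  9.59.239.0/25 (9.59.239.0 - 9.59.239.127) does not contain 9.59.231.40
  8.59.231.0/24 (8.59.231.0 - 8.59.231.255) does not contain 9.59.231.40
  9.59.240.0/20 (9.59.240.0 - 9.59.255.255) does not contain 9.59.231.40
  137.59.128.0/17 (137.59.128.0 - 137.59.255.255) does not contain 9.59.231.40
Longest matching prefix is /13 -> next hop Router Y.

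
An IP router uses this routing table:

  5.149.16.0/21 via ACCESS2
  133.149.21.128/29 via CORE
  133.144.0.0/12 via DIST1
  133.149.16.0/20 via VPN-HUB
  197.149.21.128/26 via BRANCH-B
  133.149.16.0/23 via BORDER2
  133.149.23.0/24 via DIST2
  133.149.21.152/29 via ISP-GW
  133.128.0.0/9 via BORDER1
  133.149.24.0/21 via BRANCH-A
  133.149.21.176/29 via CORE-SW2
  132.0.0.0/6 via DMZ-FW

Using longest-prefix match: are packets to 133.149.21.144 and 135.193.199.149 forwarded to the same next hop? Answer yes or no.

no

133.149.21.144: longest match 133.149.16.0/20 -> VPN-HUB
135.193.199.149: longest match 132.0.0.0/6 -> DMZ-FW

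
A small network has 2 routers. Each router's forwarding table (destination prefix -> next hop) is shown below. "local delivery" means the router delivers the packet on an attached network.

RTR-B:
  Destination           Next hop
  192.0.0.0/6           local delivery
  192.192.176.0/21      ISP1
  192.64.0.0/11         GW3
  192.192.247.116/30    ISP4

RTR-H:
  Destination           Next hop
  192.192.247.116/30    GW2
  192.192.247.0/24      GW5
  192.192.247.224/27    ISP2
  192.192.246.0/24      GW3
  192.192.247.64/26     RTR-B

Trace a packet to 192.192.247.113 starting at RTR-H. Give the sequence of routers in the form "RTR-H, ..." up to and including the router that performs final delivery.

At RTR-H: longest match for 192.192.247.113 is 192.192.247.64/26 -> RTR-B
At RTR-B: longest match for 192.192.247.113 is 192.0.0.0/6 -> local delivery

RTR-H, RTR-B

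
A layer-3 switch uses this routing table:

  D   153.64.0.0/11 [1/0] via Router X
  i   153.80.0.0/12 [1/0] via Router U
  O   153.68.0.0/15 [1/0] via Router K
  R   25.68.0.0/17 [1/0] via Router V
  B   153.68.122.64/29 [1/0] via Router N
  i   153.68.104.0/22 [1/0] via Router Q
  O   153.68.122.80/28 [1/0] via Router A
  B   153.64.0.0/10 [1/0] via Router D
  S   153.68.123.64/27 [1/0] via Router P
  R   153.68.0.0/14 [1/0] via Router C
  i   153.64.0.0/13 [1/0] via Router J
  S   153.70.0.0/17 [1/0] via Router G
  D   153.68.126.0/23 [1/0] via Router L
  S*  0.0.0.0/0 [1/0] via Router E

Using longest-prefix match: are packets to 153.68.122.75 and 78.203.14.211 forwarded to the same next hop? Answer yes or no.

153.68.122.75: longest match 153.68.0.0/15 -> Router K
78.203.14.211: longest match 0.0.0.0/0 -> Router E

no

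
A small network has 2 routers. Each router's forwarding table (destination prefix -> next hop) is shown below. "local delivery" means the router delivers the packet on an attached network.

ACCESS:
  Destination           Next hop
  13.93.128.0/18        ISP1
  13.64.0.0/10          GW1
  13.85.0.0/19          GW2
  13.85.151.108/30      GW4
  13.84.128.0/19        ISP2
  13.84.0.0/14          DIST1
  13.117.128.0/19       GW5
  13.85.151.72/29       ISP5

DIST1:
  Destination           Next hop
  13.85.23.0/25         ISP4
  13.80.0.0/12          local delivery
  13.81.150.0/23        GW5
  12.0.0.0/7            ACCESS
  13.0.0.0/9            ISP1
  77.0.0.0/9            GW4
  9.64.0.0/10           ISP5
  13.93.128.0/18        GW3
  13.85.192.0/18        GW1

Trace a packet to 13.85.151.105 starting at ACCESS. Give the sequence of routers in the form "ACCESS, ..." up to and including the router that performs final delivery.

ACCESS, DIST1

At ACCESS: longest match for 13.85.151.105 is 13.84.0.0/14 -> DIST1
At DIST1: longest match for 13.85.151.105 is 13.80.0.0/12 -> local delivery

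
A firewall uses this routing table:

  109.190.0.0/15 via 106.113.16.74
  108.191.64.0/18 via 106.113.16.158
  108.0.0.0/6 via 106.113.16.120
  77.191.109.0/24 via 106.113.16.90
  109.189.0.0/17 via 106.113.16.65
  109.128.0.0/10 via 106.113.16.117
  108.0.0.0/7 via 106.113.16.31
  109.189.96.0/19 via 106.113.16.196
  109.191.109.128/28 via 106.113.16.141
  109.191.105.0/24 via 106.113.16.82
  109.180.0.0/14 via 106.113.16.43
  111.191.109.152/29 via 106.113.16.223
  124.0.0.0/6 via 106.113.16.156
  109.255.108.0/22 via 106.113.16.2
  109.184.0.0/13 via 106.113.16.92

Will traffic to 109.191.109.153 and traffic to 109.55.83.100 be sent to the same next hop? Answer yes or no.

109.191.109.153: longest match 109.190.0.0/15 -> 106.113.16.74
109.55.83.100: longest match 108.0.0.0/7 -> 106.113.16.31

no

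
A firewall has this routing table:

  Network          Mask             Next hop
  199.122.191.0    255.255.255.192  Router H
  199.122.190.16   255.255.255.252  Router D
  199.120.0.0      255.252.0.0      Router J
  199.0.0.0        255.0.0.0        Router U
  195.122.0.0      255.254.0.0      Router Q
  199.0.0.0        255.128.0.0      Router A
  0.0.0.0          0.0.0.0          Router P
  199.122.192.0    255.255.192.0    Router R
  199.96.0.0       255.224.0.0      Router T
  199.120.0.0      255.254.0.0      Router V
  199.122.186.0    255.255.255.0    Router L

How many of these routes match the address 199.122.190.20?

5

Prefixes containing 199.122.190.20:
  0.0.0.0/0 (default, matches everything)
  199.0.0.0/8 (199.0.0.0 - 199.255.255.255)
  199.0.0.0/9 (199.0.0.0 - 199.127.255.255)
  199.96.0.0/11 (199.96.0.0 - 199.127.255.255)
  199.120.0.0/14 (199.120.0.0 - 199.123.255.255)
Total matching entries: 5.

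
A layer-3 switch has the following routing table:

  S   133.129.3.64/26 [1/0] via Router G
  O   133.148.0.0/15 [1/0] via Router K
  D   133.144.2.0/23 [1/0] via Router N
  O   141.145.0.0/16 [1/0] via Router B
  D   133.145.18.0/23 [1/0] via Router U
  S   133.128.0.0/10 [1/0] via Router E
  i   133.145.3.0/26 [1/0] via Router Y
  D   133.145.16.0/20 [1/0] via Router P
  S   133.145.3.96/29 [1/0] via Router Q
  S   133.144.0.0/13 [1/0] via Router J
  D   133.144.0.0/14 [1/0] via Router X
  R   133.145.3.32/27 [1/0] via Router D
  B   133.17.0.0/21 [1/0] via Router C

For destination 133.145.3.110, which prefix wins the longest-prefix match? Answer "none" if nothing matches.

133.144.0.0/14

Entries matching 133.145.3.110:
  133.128.0.0/10 (133.128.0.0 - 133.191.255.255)
  133.144.0.0/13 (133.144.0.0 - 133.151.255.255)
  133.144.0.0/14 (133.144.0.0 - 133.147.255.255)
Most specific is 133.144.0.0/14.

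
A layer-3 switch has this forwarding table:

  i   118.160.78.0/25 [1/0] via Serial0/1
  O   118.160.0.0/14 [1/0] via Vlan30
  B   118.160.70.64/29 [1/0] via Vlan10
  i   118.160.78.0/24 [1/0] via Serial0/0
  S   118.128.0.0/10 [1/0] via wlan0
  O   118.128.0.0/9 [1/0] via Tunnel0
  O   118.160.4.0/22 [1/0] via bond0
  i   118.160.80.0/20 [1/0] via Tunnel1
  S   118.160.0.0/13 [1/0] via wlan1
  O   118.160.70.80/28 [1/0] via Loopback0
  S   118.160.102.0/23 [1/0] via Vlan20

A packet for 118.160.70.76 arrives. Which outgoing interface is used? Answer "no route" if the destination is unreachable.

Vlan30

Routes whose prefix contains 118.160.70.76:
  118.128.0.0/9 (118.128.0.0 - 118.255.255.255) -> Tunnel0
  118.128.0.0/10 (118.128.0.0 - 118.191.255.255) -> wlan0
  118.160.0.0/13 (118.160.0.0 - 118.167.255.255) -> wlan1
  118.160.0.0/14 (118.160.0.0 - 118.163.255.255) -> Vlan30
More-specific entries that do NOT match:
  118.160.70.64/29 (118.160.70.64 - 118.160.70.71) does not contain 118.160.70.76
  118.160.70.80/28 (118.160.70.80 - 118.160.70.95) does not contain 118.160.70.76
  118.160.78.0/25 (118.160.78.0 - 118.160.78.127) does not contain 118.160.70.76
  118.160.78.0/24 (118.160.78.0 - 118.160.78.255) does not contain 118.160.70.76
  118.160.102.0/23 (118.160.102.0 - 118.160.103.255) does not contain 118.160.70.76
  118.160.4.0/22 (118.160.4.0 - 118.160.7.255) does not contain 118.160.70.76
  118.160.80.0/20 (118.160.80.0 - 118.160.95.255) does not contain 118.160.70.76
Longest matching prefix is /14 -> interface Vlan30.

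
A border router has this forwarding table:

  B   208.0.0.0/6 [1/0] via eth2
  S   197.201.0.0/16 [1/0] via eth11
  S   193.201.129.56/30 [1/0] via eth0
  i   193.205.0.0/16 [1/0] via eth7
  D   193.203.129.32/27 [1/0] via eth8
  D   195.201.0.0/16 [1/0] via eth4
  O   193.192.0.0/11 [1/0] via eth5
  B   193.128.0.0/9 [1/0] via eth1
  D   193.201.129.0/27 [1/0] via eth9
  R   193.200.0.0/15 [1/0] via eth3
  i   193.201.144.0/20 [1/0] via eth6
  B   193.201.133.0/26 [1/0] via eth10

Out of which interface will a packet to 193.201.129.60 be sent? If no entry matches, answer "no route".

Routes whose prefix contains 193.201.129.60:
  193.128.0.0/9 (193.128.0.0 - 193.255.255.255) -> eth1
  193.192.0.0/11 (193.192.0.0 - 193.223.255.255) -> eth5
  193.200.0.0/15 (193.200.0.0 - 193.201.255.255) -> eth3
More-specific entries that do NOT match:
  193.201.129.56/30 (193.201.129.56 - 193.201.129.59) does not contain 193.201.129.60
  193.203.129.32/27 (193.203.129.32 - 193.203.129.63) does not contain 193.201.129.60
  193.201.129.0/27 (193.201.129.0 - 193.201.129.31) does not contain 193.201.129.60
  193.201.133.0/26 (193.201.133.0 - 193.201.133.63) does not contain 193.201.129.60
  193.201.144.0/20 (193.201.144.0 - 193.201.159.255) does not contain 193.201.129.60
  197.201.0.0/16 (197.201.0.0 - 197.201.255.255) does not contain 193.201.129.60
  193.205.0.0/16 (193.205.0.0 - 193.205.255.255) does not contain 193.201.129.60
  195.201.0.0/16 (195.201.0.0 - 195.201.255.255) does not contain 193.201.129.60
Longest matching prefix is /15 -> interface eth3.

eth3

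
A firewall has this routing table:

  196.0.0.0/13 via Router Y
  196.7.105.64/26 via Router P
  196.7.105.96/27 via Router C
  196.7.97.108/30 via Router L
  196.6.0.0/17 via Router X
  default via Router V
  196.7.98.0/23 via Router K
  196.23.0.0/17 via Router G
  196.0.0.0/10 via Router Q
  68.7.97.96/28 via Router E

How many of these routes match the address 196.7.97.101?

3

Prefixes containing 196.7.97.101:
  0.0.0.0/0 (default, matches everything)
  196.0.0.0/10 (196.0.0.0 - 196.63.255.255)
  196.0.0.0/13 (196.0.0.0 - 196.7.255.255)
Total matching entries: 3.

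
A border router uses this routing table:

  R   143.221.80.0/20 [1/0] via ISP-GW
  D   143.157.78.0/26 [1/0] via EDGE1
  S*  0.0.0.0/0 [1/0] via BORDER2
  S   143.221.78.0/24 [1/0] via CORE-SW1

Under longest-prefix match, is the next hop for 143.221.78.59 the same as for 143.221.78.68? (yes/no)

yes

143.221.78.59: longest match 143.221.78.0/24 -> CORE-SW1
143.221.78.68: longest match 143.221.78.0/24 -> CORE-SW1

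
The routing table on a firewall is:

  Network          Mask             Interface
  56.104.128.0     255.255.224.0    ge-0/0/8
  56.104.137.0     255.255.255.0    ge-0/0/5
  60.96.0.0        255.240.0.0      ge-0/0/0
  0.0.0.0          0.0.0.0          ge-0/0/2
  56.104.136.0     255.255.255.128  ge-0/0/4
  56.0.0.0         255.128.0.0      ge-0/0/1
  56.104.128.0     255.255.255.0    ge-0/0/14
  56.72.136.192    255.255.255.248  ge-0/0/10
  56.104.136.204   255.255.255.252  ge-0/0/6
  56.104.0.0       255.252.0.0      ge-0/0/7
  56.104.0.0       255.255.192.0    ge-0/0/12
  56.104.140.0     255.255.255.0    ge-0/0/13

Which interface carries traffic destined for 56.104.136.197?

Routes whose prefix contains 56.104.136.197:
  0.0.0.0/0 (default, matches everything) -> ge-0/0/2
  56.0.0.0/9 (56.0.0.0 - 56.127.255.255) -> ge-0/0/1
  56.104.0.0/14 (56.104.0.0 - 56.107.255.255) -> ge-0/0/7
  56.104.128.0/19 (56.104.128.0 - 56.104.159.255) -> ge-0/0/8
More-specific entries that do NOT match:
  56.104.136.204/30 (56.104.136.204 - 56.104.136.207) does not contain 56.104.136.197
  56.72.136.192/29 (56.72.136.192 - 56.72.136.199) does not contain 56.104.136.197
  56.104.136.0/25 (56.104.136.0 - 56.104.136.127) does not contain 56.104.136.197
  56.104.137.0/24 (56.104.137.0 - 56.104.137.255) does not contain 56.104.136.197
  56.104.128.0/24 (56.104.128.0 - 56.104.128.255) does not contain 56.104.136.197
  56.104.140.0/24 (56.104.140.0 - 56.104.140.255) does not contain 56.104.136.197
Longest matching prefix is /19 -> interface ge-0/0/8.

ge-0/0/8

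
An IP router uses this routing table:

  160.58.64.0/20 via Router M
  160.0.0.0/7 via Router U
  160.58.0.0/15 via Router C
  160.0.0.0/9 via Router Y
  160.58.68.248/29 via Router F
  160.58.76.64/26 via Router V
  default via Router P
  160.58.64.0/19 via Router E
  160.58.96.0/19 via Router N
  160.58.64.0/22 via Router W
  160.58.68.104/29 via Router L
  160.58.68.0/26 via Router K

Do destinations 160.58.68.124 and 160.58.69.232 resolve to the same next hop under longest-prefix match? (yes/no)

160.58.68.124: longest match 160.58.64.0/20 -> Router M
160.58.69.232: longest match 160.58.64.0/20 -> Router M

yes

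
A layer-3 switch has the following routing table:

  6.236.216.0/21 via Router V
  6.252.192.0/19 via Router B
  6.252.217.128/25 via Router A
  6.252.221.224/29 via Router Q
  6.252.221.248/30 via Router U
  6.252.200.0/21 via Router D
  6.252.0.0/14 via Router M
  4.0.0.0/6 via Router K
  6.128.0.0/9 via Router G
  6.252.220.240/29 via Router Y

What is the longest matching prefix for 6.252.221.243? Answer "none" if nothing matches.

Entries matching 6.252.221.243:
  4.0.0.0/6 (4.0.0.0 - 7.255.255.255)
  6.128.0.0/9 (6.128.0.0 - 6.255.255.255)
  6.252.0.0/14 (6.252.0.0 - 6.255.255.255)
  6.252.192.0/19 (6.252.192.0 - 6.252.223.255)
Most specific is 6.252.192.0/19.

6.252.192.0/19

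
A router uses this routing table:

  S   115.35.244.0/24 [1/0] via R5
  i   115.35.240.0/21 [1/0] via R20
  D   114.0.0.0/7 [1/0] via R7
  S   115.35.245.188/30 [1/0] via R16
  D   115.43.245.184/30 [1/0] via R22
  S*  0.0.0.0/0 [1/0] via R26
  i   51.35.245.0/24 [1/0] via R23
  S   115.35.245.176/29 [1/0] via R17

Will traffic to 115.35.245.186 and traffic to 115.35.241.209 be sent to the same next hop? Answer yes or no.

115.35.245.186: longest match 115.35.240.0/21 -> R20
115.35.241.209: longest match 115.35.240.0/21 -> R20

yes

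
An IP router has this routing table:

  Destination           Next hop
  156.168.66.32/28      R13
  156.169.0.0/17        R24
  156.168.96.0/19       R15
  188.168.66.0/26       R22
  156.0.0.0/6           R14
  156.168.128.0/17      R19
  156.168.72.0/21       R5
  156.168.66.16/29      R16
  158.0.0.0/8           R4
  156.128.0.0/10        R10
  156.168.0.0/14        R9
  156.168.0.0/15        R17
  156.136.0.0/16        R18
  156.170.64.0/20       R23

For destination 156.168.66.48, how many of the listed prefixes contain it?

4

Prefixes containing 156.168.66.48:
  156.0.0.0/6 (156.0.0.0 - 159.255.255.255)
  156.128.0.0/10 (156.128.0.0 - 156.191.255.255)
  156.168.0.0/14 (156.168.0.0 - 156.171.255.255)
  156.168.0.0/15 (156.168.0.0 - 156.169.255.255)
Total matching entries: 4.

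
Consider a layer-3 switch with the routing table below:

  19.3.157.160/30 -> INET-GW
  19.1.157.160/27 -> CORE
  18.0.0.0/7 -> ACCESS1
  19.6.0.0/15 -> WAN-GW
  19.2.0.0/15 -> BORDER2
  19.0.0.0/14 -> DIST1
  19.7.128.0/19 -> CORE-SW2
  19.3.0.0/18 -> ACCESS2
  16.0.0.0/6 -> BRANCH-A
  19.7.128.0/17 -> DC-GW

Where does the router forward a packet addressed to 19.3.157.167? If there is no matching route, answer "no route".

BORDER2

Routes whose prefix contains 19.3.157.167:
  16.0.0.0/6 (16.0.0.0 - 19.255.255.255) -> BRANCH-A
  18.0.0.0/7 (18.0.0.0 - 19.255.255.255) -> ACCESS1
  19.0.0.0/14 (19.0.0.0 - 19.3.255.255) -> DIST1
  19.2.0.0/15 (19.2.0.0 - 19.3.255.255) -> BORDER2
More-specific entries that do NOT match:
  19.3.157.160/30 (19.3.157.160 - 19.3.157.163) does not contain 19.3.157.167
  19.1.157.160/27 (19.1.157.160 - 19.1.157.191) does not contain 19.3.157.167
  19.7.128.0/19 (19.7.128.0 - 19.7.159.255) does not contain 19.3.157.167
  19.3.0.0/18 (19.3.0.0 - 19.3.63.255) does not contain 19.3.157.167
  19.7.128.0/17 (19.7.128.0 - 19.7.255.255) does not contain 19.3.157.167
Longest matching prefix is /15 -> next hop BORDER2.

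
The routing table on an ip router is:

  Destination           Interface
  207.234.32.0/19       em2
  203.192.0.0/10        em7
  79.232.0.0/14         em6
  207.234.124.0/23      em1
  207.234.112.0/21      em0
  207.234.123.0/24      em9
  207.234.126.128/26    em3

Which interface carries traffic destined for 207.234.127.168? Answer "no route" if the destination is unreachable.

no route

No entry's prefix contains 207.234.127.168; there is no default route.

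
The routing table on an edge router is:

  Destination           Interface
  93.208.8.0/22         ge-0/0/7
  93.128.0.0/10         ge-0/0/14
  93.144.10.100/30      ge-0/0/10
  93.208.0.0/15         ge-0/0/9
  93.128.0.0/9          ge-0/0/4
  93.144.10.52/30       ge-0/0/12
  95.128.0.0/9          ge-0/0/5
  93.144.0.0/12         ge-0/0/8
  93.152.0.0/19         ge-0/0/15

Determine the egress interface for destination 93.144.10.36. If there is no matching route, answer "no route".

ge-0/0/8

Routes whose prefix contains 93.144.10.36:
  93.128.0.0/9 (93.128.0.0 - 93.255.255.255) -> ge-0/0/4
  93.128.0.0/10 (93.128.0.0 - 93.191.255.255) -> ge-0/0/14
  93.144.0.0/12 (93.144.0.0 - 93.159.255.255) -> ge-0/0/8
More-specific entries that do NOT match:
  93.144.10.100/30 (93.144.10.100 - 93.144.10.103) does not contain 93.144.10.36
  93.144.10.52/30 (93.144.10.52 - 93.144.10.55) does not contain 93.144.10.36
  93.208.8.0/22 (93.208.8.0 - 93.208.11.255) does not contain 93.144.10.36
  93.152.0.0/19 (93.152.0.0 - 93.152.31.255) does not contain 93.144.10.36
  93.208.0.0/15 (93.208.0.0 - 93.209.255.255) does not contain 93.144.10.36
Longest matching prefix is /12 -> interface ge-0/0/8.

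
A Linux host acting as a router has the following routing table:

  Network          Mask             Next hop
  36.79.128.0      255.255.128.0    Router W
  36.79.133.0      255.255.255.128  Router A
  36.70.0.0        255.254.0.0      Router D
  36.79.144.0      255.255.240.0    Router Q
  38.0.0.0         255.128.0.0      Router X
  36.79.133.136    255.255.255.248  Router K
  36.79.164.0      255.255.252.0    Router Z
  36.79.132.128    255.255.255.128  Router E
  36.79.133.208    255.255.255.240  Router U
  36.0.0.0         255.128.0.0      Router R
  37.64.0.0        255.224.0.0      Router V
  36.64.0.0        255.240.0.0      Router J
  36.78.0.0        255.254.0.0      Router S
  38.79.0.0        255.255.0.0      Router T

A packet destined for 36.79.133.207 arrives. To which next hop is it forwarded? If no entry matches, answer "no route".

Router W

Routes whose prefix contains 36.79.133.207:
  36.0.0.0/9 (36.0.0.0 - 36.127.255.255) -> Router R
  36.64.0.0/12 (36.64.0.0 - 36.79.255.255) -> Router J
  36.78.0.0/15 (36.78.0.0 - 36.79.255.255) -> Router S
  36.79.128.0/17 (36.79.128.0 - 36.79.255.255) -> Router W
More-specific entries that do NOT match:
  36.79.133.136/29 (36.79.133.136 - 36.79.133.143) does not contain 36.79.133.207
  36.79.133.208/28 (36.79.133.208 - 36.79.133.223) does not contain 36.79.133.207
  36.79.133.0/25 (36.79.133.0 - 36.79.133.127) does not contain 36.79.133.207
  36.79.132.128/25 (36.79.132.128 - 36.79.132.255) does not contain 36.79.133.207
  36.79.164.0/22 (36.79.164.0 - 36.79.167.255) does not contain 36.79.133.207
  36.79.144.0/20 (36.79.144.0 - 36.79.159.255) does not contain 36.79.133.207
Longest matching prefix is /17 -> next hop Router W.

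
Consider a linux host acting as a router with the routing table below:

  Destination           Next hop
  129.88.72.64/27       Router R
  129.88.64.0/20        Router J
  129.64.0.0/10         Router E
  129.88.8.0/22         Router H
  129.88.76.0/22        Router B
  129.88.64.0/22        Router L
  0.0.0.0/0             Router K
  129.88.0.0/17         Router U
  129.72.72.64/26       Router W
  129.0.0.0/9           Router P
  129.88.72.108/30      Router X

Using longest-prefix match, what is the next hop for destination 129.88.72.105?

Router J

Routes whose prefix contains 129.88.72.105:
  0.0.0.0/0 (default, matches everything) -> Router K
  129.0.0.0/9 (129.0.0.0 - 129.127.255.255) -> Router P
  129.64.0.0/10 (129.64.0.0 - 129.127.255.255) -> Router E
  129.88.0.0/17 (129.88.0.0 - 129.88.127.255) -> Router U
  129.88.64.0/20 (129.88.64.0 - 129.88.79.255) -> Router J
More-specific entries that do NOT match:
  129.88.72.108/30 (129.88.72.108 - 129.88.72.111) does not contain 129.88.72.105
  129.88.72.64/27 (129.88.72.64 - 129.88.72.95) does not contain 129.88.72.105
  129.72.72.64/26 (129.72.72.64 - 129.72.72.127) does not contain 129.88.72.105
  129.88.8.0/22 (129.88.8.0 - 129.88.11.255) does not contain 129.88.72.105
  129.88.76.0/22 (129.88.76.0 - 129.88.79.255) does not contain 129.88.72.105
  129.88.64.0/22 (129.88.64.0 - 129.88.67.255) does not contain 129.88.72.105
Longest matching prefix is /20 -> next hop Router J.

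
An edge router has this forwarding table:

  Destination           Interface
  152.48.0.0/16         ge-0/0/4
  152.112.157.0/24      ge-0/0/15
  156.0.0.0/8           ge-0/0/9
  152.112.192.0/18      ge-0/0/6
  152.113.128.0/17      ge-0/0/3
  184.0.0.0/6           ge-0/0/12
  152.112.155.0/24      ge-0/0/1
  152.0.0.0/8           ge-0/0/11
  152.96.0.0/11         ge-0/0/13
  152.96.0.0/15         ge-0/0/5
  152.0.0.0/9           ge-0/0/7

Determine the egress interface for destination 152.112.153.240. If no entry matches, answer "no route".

Routes whose prefix contains 152.112.153.240:
  152.0.0.0/8 (152.0.0.0 - 152.255.255.255) -> ge-0/0/11
  152.0.0.0/9 (152.0.0.0 - 152.127.255.255) -> ge-0/0/7
  152.96.0.0/11 (152.96.0.0 - 152.127.255.255) -> ge-0/0/13
More-specific entries that do NOT match:
  152.112.157.0/24 (152.112.157.0 - 152.112.157.255) does not contain 152.112.153.240
  152.112.155.0/24 (152.112.155.0 - 152.112.155.255) does not contain 152.112.153.240
  152.112.192.0/18 (152.112.192.0 - 152.112.255.255) does not contain 152.112.153.240
  152.113.128.0/17 (152.113.128.0 - 152.113.255.255) does not contain 152.112.153.240
  152.48.0.0/16 (152.48.0.0 - 152.48.255.255) does not contain 152.112.153.240
  152.96.0.0/15 (152.96.0.0 - 152.97.255.255) does not contain 152.112.153.240
Longest matching prefix is /11 -> interface ge-0/0/13.

ge-0/0/13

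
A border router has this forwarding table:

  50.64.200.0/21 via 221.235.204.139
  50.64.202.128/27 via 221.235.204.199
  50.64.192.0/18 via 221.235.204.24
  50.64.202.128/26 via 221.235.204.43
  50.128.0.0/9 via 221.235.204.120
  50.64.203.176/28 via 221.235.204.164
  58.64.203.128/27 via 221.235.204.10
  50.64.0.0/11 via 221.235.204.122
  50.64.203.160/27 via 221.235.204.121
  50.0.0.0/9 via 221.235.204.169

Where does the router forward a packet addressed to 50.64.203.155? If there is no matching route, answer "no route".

Routes whose prefix contains 50.64.203.155:
  50.0.0.0/9 (50.0.0.0 - 50.127.255.255) -> 221.235.204.169
  50.64.0.0/11 (50.64.0.0 - 50.95.255.255) -> 221.235.204.122
  50.64.192.0/18 (50.64.192.0 - 50.64.255.255) -> 221.235.204.24
  50.64.200.0/21 (50.64.200.0 - 50.64.207.255) -> 221.235.204.139
More-specific entries that do NOT match:
  50.64.203.176/28 (50.64.203.176 - 50.64.203.191) does not contain 50.64.203.155
  50.64.202.128/27 (50.64.202.128 - 50.64.202.159) does not contain 50.64.203.155
  58.64.203.128/27 (58.64.203.128 - 58.64.203.159) does not contain 50.64.203.155
  50.64.203.160/27 (50.64.203.160 - 50.64.203.191) does not contain 50.64.203.155
  50.64.202.128/26 (50.64.202.128 - 50.64.202.191) does not contain 50.64.203.155
Longest matching prefix is /21 -> next hop 221.235.204.139.

221.235.204.139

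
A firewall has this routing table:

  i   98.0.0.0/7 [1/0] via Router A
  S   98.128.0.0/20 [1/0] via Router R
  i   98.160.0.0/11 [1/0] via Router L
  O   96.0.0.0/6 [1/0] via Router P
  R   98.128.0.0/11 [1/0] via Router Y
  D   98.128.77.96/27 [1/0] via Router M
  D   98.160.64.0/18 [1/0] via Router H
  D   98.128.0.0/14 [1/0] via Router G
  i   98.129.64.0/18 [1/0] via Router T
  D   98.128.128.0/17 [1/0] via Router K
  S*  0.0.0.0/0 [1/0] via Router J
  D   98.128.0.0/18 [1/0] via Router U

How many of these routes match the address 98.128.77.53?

Prefixes containing 98.128.77.53:
  0.0.0.0/0 (default, matches everything)
  96.0.0.0/6 (96.0.0.0 - 99.255.255.255)
  98.0.0.0/7 (98.0.0.0 - 99.255.255.255)
  98.128.0.0/11 (98.128.0.0 - 98.159.255.255)
  98.128.0.0/14 (98.128.0.0 - 98.131.255.255)
Total matching entries: 5.

5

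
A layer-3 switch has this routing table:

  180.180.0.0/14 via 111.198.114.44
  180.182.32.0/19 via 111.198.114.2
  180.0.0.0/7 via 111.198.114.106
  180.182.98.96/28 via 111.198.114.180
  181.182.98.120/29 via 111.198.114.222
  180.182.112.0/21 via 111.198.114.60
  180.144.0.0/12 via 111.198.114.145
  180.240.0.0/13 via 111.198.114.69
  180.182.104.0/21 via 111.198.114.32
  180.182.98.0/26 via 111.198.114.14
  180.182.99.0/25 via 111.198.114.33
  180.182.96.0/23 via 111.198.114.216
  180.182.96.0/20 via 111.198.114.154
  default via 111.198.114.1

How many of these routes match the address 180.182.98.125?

Prefixes containing 180.182.98.125:
  0.0.0.0/0 (default, matches everything)
  180.0.0.0/7 (180.0.0.0 - 181.255.255.255)
  180.180.0.0/14 (180.180.0.0 - 180.183.255.255)
  180.182.96.0/20 (180.182.96.0 - 180.182.111.255)
Total matching entries: 4.

4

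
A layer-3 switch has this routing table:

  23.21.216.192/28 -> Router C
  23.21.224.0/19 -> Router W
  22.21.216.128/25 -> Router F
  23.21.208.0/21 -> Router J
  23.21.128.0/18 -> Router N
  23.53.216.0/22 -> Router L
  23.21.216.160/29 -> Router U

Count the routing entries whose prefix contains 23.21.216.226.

0

No listed prefix contains 23.21.216.226.
Total matching entries: 0.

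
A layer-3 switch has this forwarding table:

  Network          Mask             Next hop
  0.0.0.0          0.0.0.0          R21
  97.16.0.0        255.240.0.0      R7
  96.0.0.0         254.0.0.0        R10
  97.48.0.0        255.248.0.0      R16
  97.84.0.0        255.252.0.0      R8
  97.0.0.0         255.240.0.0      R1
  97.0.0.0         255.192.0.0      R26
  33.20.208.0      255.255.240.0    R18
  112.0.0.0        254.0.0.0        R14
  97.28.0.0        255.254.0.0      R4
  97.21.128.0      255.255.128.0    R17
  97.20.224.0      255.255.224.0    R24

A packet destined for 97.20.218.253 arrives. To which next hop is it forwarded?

R7

Routes whose prefix contains 97.20.218.253:
  0.0.0.0/0 (default, matches everything) -> R21
  96.0.0.0/7 (96.0.0.0 - 97.255.255.255) -> R10
  97.0.0.0/10 (97.0.0.0 - 97.63.255.255) -> R26
  97.16.0.0/12 (97.16.0.0 - 97.31.255.255) -> R7
More-specific entries that do NOT match:
  33.20.208.0/20 (33.20.208.0 - 33.20.223.255) does not contain 97.20.218.253
  97.20.224.0/19 (97.20.224.0 - 97.20.255.255) does not contain 97.20.218.253
  97.21.128.0/17 (97.21.128.0 - 97.21.255.255) does not contain 97.20.218.253
  97.28.0.0/15 (97.28.0.0 - 97.29.255.255) does not contain 97.20.218.253
  97.84.0.0/14 (97.84.0.0 - 97.87.255.255) does not contain 97.20.218.253
  97.48.0.0/13 (97.48.0.0 - 97.55.255.255) does not contain 97.20.218.253
Longest matching prefix is /12 -> next hop R7.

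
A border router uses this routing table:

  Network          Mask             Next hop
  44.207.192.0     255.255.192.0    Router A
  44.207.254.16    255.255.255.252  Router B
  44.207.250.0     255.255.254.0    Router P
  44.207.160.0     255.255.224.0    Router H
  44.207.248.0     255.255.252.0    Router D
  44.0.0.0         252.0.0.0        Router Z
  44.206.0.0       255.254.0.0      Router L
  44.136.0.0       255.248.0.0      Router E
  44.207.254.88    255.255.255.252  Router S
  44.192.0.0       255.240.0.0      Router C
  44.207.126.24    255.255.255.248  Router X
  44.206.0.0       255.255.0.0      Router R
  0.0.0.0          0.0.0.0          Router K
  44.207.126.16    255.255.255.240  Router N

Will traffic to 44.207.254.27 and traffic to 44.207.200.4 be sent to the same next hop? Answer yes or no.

44.207.254.27: longest match 44.207.192.0/18 -> Router A
44.207.200.4: longest match 44.207.192.0/18 -> Router A

yes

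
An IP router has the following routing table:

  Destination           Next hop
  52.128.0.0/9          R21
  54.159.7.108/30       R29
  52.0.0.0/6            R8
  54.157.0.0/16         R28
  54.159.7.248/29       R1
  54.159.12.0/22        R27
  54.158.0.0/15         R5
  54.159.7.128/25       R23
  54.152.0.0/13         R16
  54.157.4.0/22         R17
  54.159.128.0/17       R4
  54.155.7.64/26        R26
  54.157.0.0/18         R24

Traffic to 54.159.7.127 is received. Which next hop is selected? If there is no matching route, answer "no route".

Routes whose prefix contains 54.159.7.127:
  52.0.0.0/6 (52.0.0.0 - 55.255.255.255) -> R8
  54.152.0.0/13 (54.152.0.0 - 54.159.255.255) -> R16
  54.158.0.0/15 (54.158.0.0 - 54.159.255.255) -> R5
More-specific entries that do NOT match:
  54.159.7.108/30 (54.159.7.108 - 54.159.7.111) does not contain 54.159.7.127
  54.159.7.248/29 (54.159.7.248 - 54.159.7.255) does not contain 54.159.7.127
  54.155.7.64/26 (54.155.7.64 - 54.155.7.127) does not contain 54.159.7.127
  54.159.7.128/25 (54.159.7.128 - 54.159.7.255) does not contain 54.159.7.127
  54.159.12.0/22 (54.159.12.0 - 54.159.15.255) does not contain 54.159.7.127
  54.157.4.0/22 (54.157.4.0 - 54.157.7.255) does not contain 54.159.7.127
  54.157.0.0/18 (54.157.0.0 - 54.157.63.255) does not contain 54.159.7.127
  54.159.128.0/17 (54.159.128.0 - 54.159.255.255) does not contain 54.159.7.127
  54.157.0.0/16 (54.157.0.0 - 54.157.255.255) does not contain 54.159.7.127
Longest matching prefix is /15 -> next hop R5.

R5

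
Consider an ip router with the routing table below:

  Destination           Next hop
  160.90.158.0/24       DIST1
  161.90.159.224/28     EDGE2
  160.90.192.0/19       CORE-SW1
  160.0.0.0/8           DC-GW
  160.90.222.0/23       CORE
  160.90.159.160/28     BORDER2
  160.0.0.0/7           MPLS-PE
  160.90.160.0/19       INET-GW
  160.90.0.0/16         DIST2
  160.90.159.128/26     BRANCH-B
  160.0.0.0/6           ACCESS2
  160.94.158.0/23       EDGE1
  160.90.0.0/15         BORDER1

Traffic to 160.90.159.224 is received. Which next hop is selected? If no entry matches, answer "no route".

Routes whose prefix contains 160.90.159.224:
  160.0.0.0/6 (160.0.0.0 - 163.255.255.255) -> ACCESS2
  160.0.0.0/7 (160.0.0.0 - 161.255.255.255) -> MPLS-PE
  160.0.0.0/8 (160.0.0.0 - 160.255.255.255) -> DC-GW
  160.90.0.0/15 (160.90.0.0 - 160.91.255.255) -> BORDER1
  160.90.0.0/16 (160.90.0.0 - 160.90.255.255) -> DIST2
More-specific entries that do NOT match:
  161.90.159.224/28 (161.90.159.224 - 161.90.159.239) does not contain 160.90.159.224
  160.90.159.160/28 (160.90.159.160 - 160.90.159.175) does not contain 160.90.159.224
  160.90.159.128/26 (160.90.159.128 - 160.90.159.191) does not contain 160.90.159.224
  160.90.158.0/24 (160.90.158.0 - 160.90.158.255) does not contain 160.90.159.224
  160.90.222.0/23 (160.90.222.0 - 160.90.223.255) does not contain 160.90.159.224
  160.94.158.0/23 (160.94.158.0 - 160.94.159.255) does not contain 160.90.159.224
  160.90.192.0/19 (160.90.192.0 - 160.90.223.255) does not contain 160.90.159.224
  160.90.160.0/19 (160.90.160.0 - 160.90.191.255) does not contain 160.90.159.224
Longest matching prefix is /16 -> next hop DIST2.

DIST2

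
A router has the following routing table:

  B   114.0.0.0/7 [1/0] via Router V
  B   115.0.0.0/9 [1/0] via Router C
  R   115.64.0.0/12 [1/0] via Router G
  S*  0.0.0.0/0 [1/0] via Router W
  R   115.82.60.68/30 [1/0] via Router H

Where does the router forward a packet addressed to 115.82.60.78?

Routes whose prefix contains 115.82.60.78:
  0.0.0.0/0 (default, matches everything) -> Router W
  114.0.0.0/7 (114.0.0.0 - 115.255.255.255) -> Router V
  115.0.0.0/9 (115.0.0.0 - 115.127.255.255) -> Router C
More-specific entries that do NOT match:
  115.82.60.68/30 (115.82.60.68 - 115.82.60.71) does not contain 115.82.60.78
  115.64.0.0/12 (115.64.0.0 - 115.79.255.255) does not contain 115.82.60.78
Longest matching prefix is /9 -> next hop Router C.

Router C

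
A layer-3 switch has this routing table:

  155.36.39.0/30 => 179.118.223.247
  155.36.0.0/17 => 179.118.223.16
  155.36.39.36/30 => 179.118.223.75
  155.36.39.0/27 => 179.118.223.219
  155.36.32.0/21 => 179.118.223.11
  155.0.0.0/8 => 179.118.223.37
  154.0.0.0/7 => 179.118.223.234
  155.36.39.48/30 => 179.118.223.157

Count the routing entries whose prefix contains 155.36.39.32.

Prefixes containing 155.36.39.32:
  154.0.0.0/7 (154.0.0.0 - 155.255.255.255)
  155.0.0.0/8 (155.0.0.0 - 155.255.255.255)
  155.36.0.0/17 (155.36.0.0 - 155.36.127.255)
  155.36.32.0/21 (155.36.32.0 - 155.36.39.255)
Total matching entries: 4.

4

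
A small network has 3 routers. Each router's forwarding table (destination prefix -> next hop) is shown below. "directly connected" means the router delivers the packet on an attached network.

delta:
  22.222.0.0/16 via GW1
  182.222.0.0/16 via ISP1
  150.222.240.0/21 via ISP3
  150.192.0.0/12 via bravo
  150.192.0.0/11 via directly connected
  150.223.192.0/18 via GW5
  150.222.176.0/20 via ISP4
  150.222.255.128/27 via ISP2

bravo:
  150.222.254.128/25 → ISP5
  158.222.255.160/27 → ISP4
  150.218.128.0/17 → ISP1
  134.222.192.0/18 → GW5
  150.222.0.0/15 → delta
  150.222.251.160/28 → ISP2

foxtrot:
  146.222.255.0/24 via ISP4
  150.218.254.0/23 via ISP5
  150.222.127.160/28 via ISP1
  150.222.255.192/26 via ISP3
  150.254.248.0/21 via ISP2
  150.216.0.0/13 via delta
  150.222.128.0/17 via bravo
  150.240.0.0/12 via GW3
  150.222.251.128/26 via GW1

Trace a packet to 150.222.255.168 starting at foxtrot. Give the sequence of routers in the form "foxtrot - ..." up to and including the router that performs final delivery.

foxtrot - bravo - delta

At foxtrot: longest match for 150.222.255.168 is 150.222.128.0/17 -> bravo
At bravo: longest match for 150.222.255.168 is 150.222.0.0/15 -> delta
At delta: longest match for 150.222.255.168 is 150.192.0.0/11 -> directly connected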